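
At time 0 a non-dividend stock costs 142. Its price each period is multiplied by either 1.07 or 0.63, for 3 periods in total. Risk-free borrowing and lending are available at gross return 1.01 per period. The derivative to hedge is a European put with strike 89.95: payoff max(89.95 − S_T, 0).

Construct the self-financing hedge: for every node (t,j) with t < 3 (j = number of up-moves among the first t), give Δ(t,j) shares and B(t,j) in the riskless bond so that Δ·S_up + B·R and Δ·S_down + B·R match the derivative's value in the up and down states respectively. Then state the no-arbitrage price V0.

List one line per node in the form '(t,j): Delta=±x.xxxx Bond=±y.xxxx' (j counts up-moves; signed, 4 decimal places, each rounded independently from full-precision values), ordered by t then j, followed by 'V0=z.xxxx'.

Risk-neutral probability p* = (R−d)/(u−d) = (1.01−0.63)/(1.07−0.63) = 0.8636.
Payoff layer (t=3): V(3,0)=54.4433, V(3,1)=29.6450, V(3,2)=0.0000, V(3,3)=0.0000
Node (2,0) S=56.3598: V=(p*·29.6450+(1−p*)·54.4433)/1.01=32.6996; Δ=(29.6450−54.4433)/(60.3050−35.5067)=-1.0000; B=V−Δ·S=89.0594
Node (2,1) S=95.7222: V=(p*·0.0000+(1−p*)·29.6450)/1.01=4.0025; Δ=(0.0000−29.6450)/(102.4228−60.3050)=-0.7039; B=V−Δ·S=71.3775
Node (2,2) S=162.5758: V=(p*·0.0000+(1−p*)·0.0000)/1.01=0.0000; Δ=(0.0000−0.0000)/(173.9561−102.4228)=0.0000; B=V−Δ·S=0.0000
Node (1,0) S=89.4600: V=(p*·4.0025+(1−p*)·32.6996)/1.01=7.8373; Δ=(4.0025−32.6996)/(95.7222−56.3598)=-0.7290; B=V−Δ·S=73.0581
Node (1,1) S=151.9400: V=(p*·0.0000+(1−p*)·4.0025)/1.01=0.5404; Δ=(0.0000−4.0025)/(162.5758−95.7222)=-0.0599; B=V−Δ·S=9.6369
Node (0,0) S=142.0000: V=(p*·0.5404+(1−p*)·7.8373)/1.01=1.5202; Δ=(0.5404−7.8373)/(151.9400−89.4600)=-0.1168; B=V−Δ·S=18.1042
Check: Δ(0,0)·S0 + B(0,0) = 1.5202 = V0.

(0,0): Delta=-0.1168 Bond=18.1042
(1,0): Delta=-0.7290 Bond=73.0581
(1,1): Delta=-0.0599 Bond=9.6369
(2,0): Delta=-1.0000 Bond=89.0594
(2,1): Delta=-0.7039 Bond=71.3775
(2,2): Delta=0.0000 Bond=0.0000
V0=1.5202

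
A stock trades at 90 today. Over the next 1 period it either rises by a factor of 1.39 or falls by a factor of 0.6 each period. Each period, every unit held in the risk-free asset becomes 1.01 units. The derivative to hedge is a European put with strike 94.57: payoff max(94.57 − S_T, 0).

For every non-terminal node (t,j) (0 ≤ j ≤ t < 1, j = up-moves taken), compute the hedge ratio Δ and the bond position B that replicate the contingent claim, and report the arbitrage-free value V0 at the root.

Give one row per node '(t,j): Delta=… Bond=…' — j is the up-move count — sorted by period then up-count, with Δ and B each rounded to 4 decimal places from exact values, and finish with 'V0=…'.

Risk-neutral probability p* = (R−d)/(u−d) = (1.01−0.6)/(1.39−0.6) = 0.5190.
At expiry t=1: V(1,0)=40.5700, V(1,1)=0.0000
(0,0): S=90.0000. Δ = (V_up−V_dn)/(S_up−S_dn) = (0.0000−40.5700)/(125.1000−54.0000) = -0.5706. V = [p*·0.0000 + (1−p*)·40.5700]/1.01 = 19.3215. B = V − Δ·S = 70.6759.
Self-financing check: at every node Δ·S+B equals the discounted successor values.

(0,0): Delta=-0.5706 Bond=70.6759
V0=19.3215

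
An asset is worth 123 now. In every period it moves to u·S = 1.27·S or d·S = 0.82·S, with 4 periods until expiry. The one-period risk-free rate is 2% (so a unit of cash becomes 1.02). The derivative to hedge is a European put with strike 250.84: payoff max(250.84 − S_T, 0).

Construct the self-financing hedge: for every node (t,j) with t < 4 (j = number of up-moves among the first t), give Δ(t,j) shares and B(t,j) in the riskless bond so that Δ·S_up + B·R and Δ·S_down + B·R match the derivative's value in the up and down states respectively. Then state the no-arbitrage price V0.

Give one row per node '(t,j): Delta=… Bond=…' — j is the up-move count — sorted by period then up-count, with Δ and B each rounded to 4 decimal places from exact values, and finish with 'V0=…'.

(0,0): Delta=-0.8967 Bond=221.5193
(1,0): Delta=-1.0000 Bond=236.3721
(1,1): Delta=-0.8133 Bond=212.9216
(2,0): Delta=-1.0000 Bond=241.0996
(2,1): Delta=-1.0000 Bond=241.0996
(2,2): Delta=-0.6626 Bond=187.2807
(3,0): Delta=-1.0000 Bond=245.9216
(3,1): Delta=-1.0000 Bond=245.9216
(3,2): Delta=-1.0000 Bond=245.9216
(3,3): Delta=-0.3902 Bond=122.4072
V0=111.2296

Risk-neutral probability p* = (R−d)/(u−d) = (1.02−0.82)/(1.27−0.82) = 0.4444.
Terminal values V(4,·): V(4,0)=195.2290, V(4,1)=164.7108, V(4,2)=117.4448, V(4,3)=44.2401, V(4,4)=0.0000
(3,0): S=67.8183. Δ = (V_up−V_dn)/(S_up−S_dn) = (164.7108−195.2290)/(86.1292−55.6110) = -1.0000. V = [p*·164.7108 + (1−p*)·195.2290]/1.02 = 178.1033. B = V − Δ·S = 245.9216.
(3,1): S=105.0356. Δ = (V_up−V_dn)/(S_up−S_dn) = (117.4448−164.7108)/(133.3952−86.1292) = -1.0000. V = [p*·117.4448 + (1−p*)·164.7108]/1.02 = 140.8860. B = V − Δ·S = 245.9216.
(3,2): S=162.6771. Δ = (V_up−V_dn)/(S_up−S_dn) = (44.2401−117.4448)/(206.5999−133.3952) = -1.0000. V = [p*·44.2401 + (1−p*)·117.4448]/1.02 = 83.2445. B = V − Δ·S = 245.9216.
(3,3): S=251.9511. Δ = (V_up−V_dn)/(S_up−S_dn) = (0.0000−44.2401)/(319.9779−206.5999) = -0.3902. V = [p*·0.0000 + (1−p*)·44.2401]/1.02 = 24.0959. B = V − Δ·S = 122.4072.
(2,0): S=82.7052. Δ = (V_up−V_dn)/(S_up−S_dn) = (140.8860−178.1033)/(105.0356−67.8183) = -1.0000. V = [p*·140.8860 + (1−p*)·178.1033]/1.02 = 158.3944. B = V − Δ·S = 241.0996.
(2,1): S=128.0922. Δ = (V_up−V_dn)/(S_up−S_dn) = (83.2445−140.8860)/(162.6771−105.0356) = -1.0000. V = [p*·83.2445 + (1−p*)·140.8860]/1.02 = 113.0074. B = V − Δ·S = 241.0996.
(2,2): S=198.3867. Δ = (V_up−V_dn)/(S_up−S_dn) = (24.0959−83.2445)/(251.9511−162.6771) = -0.6626. V = [p*·24.0959 + (1−p*)·83.2445]/1.02 = 55.8394. B = V − Δ·S = 187.2807.
(1,0): S=100.8600. Δ = (V_up−V_dn)/(S_up−S_dn) = (113.0074−158.3944)/(128.0922−82.7052) = -1.0000. V = [p*·113.0074 + (1−p*)·158.3944]/1.02 = 135.5121. B = V − Δ·S = 236.3721.
(1,1): S=156.2100. Δ = (V_up−V_dn)/(S_up−S_dn) = (55.8394−113.0074)/(198.3867−128.0922) = -0.8133. V = [p*·55.8394 + (1−p*)·113.0074]/1.02 = 85.8818. B = V − Δ·S = 212.9216.
(0,0): S=123.0000. Δ = (V_up−V_dn)/(S_up−S_dn) = (85.8818−135.5121)/(156.2100−100.8600) = -0.8967. V = [p*·85.8818 + (1−p*)·135.5121]/1.02 = 111.2296. B = V − Δ·S = 221.5193.
The time-0 hedge costs 111.2296, which is the no-arbitrage price.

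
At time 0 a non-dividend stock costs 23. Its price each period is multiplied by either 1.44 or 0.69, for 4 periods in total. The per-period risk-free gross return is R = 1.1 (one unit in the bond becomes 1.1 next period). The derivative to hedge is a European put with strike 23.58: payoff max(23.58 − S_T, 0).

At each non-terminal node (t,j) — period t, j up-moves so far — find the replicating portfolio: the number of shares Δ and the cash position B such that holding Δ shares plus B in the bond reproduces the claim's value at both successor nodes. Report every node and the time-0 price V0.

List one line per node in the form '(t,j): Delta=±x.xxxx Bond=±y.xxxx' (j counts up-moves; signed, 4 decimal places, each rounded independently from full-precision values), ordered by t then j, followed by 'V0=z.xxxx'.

(0,0): Delta=-0.2121 Bond=7.3942
(1,0): Delta=-0.5060 Bond=12.7982
(1,1): Delta=-0.0953 Bond=4.2653
(2,0): Delta=-1.0000 Bond=19.4876
(2,1): Delta=-0.3097 Bond=9.5921
(2,2): Delta=-0.0101 Bond=0.6283
(3,0): Delta=-1.0000 Bond=21.4364
(3,1): Delta=-1.0000 Bond=21.4364
(3,2): Delta=-0.0354 Bond=1.5246
(3,3): Delta=0.0000 Bond=0.0000
V0=2.5168

Risk-neutral probability p* = (R−d)/(u−d) = (1.1−0.69)/(1.44−0.69) = 0.5467.
Terminal payoffs: V(4,0)=18.3666, V(4,1)=12.6998, V(4,2)=0.8735, V(4,3)=0.0000, V(4,4)=0.0000
Node (3,0) S=7.5557: V=(p*·12.6998+(1−p*)·18.3666)/1.1=13.8807; Δ=(12.6998−18.3666)/(10.8802−5.2134)=-1.0000; B=V−Δ·S=21.4364
Node (3,1) S=15.7684: V=(p*·0.8735+(1−p*)·12.6998)/1.1=5.6679; Δ=(0.8735−12.6998)/(22.7065−10.8802)=-1.0000; B=V−Δ·S=21.4364
Node (3,2) S=32.9080: V=(p*·0.0000+(1−p*)·0.8735)/1.1=0.3600; Δ=(0.0000−0.8735)/(47.3876−22.7065)=-0.0354; B=V−Δ·S=1.5246
Node (3,3) S=68.6776: V=(p*·0.0000+(1−p*)·0.0000)/1.1=0.0000; Δ=(0.0000−0.0000)/(98.8958−47.3876)=0.0000; B=V−Δ·S=0.0000
Node (2,0) S=10.9503: V=(p*·5.6679+(1−p*)·13.8807)/1.1=8.5373; Δ=(5.6679−13.8807)/(15.7684−7.5557)=-1.0000; B=V−Δ·S=19.4876
Node (2,1) S=22.8528: V=(p*·0.3600+(1−p*)·5.6679)/1.1=2.5148; Δ=(0.3600−5.6679)/(32.9080−15.7684)=-0.3097; B=V−Δ·S=9.5921
Node (2,2) S=47.6928: V=(p*·0.0000+(1−p*)·0.3600)/1.1=0.1484; Δ=(0.0000−0.3600)/(68.6776−32.9080)=-0.0101; B=V−Δ·S=0.6283
Node (1,0) S=15.8700: V=(p*·2.5148+(1−p*)·8.5373)/1.1=4.7682; Δ=(2.5148−8.5373)/(22.8528−10.9503)=-0.5060; B=V−Δ·S=12.7982
Node (1,1) S=33.1200: V=(p*·0.1484+(1−p*)·2.5148)/1.1=1.1101; Δ=(0.1484−2.5148)/(47.6928−22.8528)=-0.0953; B=V−Δ·S=4.2653
Node (0,0) S=23.0000: V=(p*·1.1101+(1−p*)·4.7682)/1.1=2.5168; Δ=(1.1101−4.7682)/(33.1200−15.8700)=-0.2121; B=V−Δ·S=7.3942
Check: Δ(0,0)·S0 + B(0,0) = 2.5168 = V0.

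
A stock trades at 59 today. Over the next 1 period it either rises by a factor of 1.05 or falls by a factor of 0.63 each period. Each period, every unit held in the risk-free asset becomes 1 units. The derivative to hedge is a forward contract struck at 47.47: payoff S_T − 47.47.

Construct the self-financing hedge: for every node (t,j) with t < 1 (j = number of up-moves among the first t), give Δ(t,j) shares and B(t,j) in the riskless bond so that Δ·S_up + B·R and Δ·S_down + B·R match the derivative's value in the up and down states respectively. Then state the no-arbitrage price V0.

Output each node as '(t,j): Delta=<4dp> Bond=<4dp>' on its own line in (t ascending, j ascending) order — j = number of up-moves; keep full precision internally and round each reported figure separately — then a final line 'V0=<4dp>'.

No-arbitrage ⇒ martingale measure with p* = (R−d)/(u−d) = 0.8810.
At expiry t=1: V(1,0)=-10.3000, V(1,1)=14.4800
  t=0,j=0: stock 59.0000 → up 61.9500 (V=14.4800), down 37.1700 (V=-10.3000). Price 11.5300; hedge Δ=1.0000, bond B=-47.4700.
Root portfolio cost Δ·59+B reproduces V0=11.5300.

(0,0): Delta=1.0000 Bond=-47.4700
V0=11.5300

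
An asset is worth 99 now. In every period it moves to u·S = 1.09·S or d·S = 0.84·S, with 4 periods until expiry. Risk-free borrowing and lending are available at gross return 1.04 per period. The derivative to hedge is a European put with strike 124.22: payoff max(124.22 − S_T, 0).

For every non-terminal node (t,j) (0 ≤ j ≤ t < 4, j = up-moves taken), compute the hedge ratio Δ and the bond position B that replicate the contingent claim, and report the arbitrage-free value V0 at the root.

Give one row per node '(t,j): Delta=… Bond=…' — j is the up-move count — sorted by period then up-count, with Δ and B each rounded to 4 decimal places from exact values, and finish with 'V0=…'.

(0,0): Delta=-0.7145 Bond=83.3514
(1,0): Delta=-1.0000 Bond=110.4311
(1,1): Delta=-0.6594 Bond=80.7490
(2,0): Delta=-1.0000 Bond=114.8484
(2,1): Delta=-1.0000 Bond=114.8484
(2,2): Delta=-0.5938 Bond=76.2616
(3,0): Delta=-1.0000 Bond=119.4423
(3,1): Delta=-1.0000 Bond=119.4423
(3,2): Delta=-1.0000 Bond=119.4423
(3,3): Delta=-0.5156 Bond=69.2795
V0=12.6201

The replicating-portfolio and risk-neutral prices coincide; use p* = (1.04−0.84)/(1.09−0.84) = 0.8000 for the latter.
At expiry t=4: V(4,0)=74.9307, V(4,1)=60.2613, V(4,2)=41.2260, V(4,3)=16.5254, V(4,4)=0.0000
  t=3,j=0: stock 58.6777 → up 63.9587 (V=60.2613), down 49.2893 (V=74.9307). Price 60.7646; hedge Δ=-1.0000, bond B=119.4423.
  t=3,j=1: stock 76.1413 → up 82.9940 (V=41.2260), down 63.9587 (V=60.2613). Price 43.3010; hedge Δ=-1.0000, bond B=119.4423.
  t=3,j=2: stock 98.8024 → up 107.6946 (V=16.5254), down 82.9940 (V=41.2260). Price 20.6399; hedge Δ=-1.0000, bond B=119.4423.
  t=3,j=3: stock 128.2079 → up 139.7466 (V=0.0000), down 107.6946 (V=16.5254). Price 3.1780; hedge Δ=-0.5156, bond B=69.2795.
  t=2,j=0: stock 69.8544 → up 76.1413 (V=43.3010), down 58.6777 (V=60.7646). Price 44.9940; hedge Δ=-1.0000, bond B=114.8484.
  t=2,j=1: stock 90.6444 → up 98.8024 (V=20.6399), down 76.1413 (V=43.3010). Price 24.2040; hedge Δ=-1.0000, bond B=114.8484.
  t=2,j=2: stock 117.6219 → up 128.2079 (V=3.1780), down 98.8024 (V=20.6399). Price 6.4138; hedge Δ=-0.5938, bond B=76.2616.
  t=1,j=0: stock 83.1600 → up 90.6444 (V=24.2040), down 69.8544 (V=44.9940). Price 27.2711; hedge Δ=-1.0000, bond B=110.4311.
  t=1,j=1: stock 107.9100 → up 117.6219 (V=6.4138), down 90.6444 (V=24.2040). Price 9.5883; hedge Δ=-0.6594, bond B=80.7490.
  t=0,j=0: stock 99.0000 → up 107.9100 (V=9.5883), down 83.1600 (V=27.2711). Price 12.6201; hedge Δ=-0.7145, bond B=83.3514.
Self-financing check: at every node Δ·S+B equals the discounted successor values.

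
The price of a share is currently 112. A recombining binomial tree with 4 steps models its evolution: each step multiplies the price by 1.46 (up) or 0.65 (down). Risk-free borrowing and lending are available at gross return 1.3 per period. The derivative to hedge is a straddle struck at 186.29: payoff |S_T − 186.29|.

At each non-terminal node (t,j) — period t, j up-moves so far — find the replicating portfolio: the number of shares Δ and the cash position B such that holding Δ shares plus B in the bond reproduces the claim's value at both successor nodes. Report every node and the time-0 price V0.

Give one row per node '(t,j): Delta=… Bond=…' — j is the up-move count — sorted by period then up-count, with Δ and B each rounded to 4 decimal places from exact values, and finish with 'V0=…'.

(0,0): Delta=0.6182 Bond=-10.8218
(1,0): Delta=-0.4795 Bond=65.8475
(1,1): Delta=0.7385 Bond=-33.7400
(2,0): Delta=-1.0000 Bond=110.2308
(2,1): Delta=-0.4225 Bond=79.5392
(2,2): Delta=0.8658 Bond=-74.2377
(3,0): Delta=-1.0000 Bond=143.3000
(3,1): Delta=-1.0000 Bond=143.3000
(3,2): Delta=-0.3592 Bond=93.5796
(3,3): Delta=1.0000 Bond=-143.3000
V0=58.4193

The replicating-portfolio and risk-neutral prices coincide; use p* = (1.3−0.65)/(1.46−0.65) = 0.8025 for the latter.
Terminal payoffs: V(4,0)=166.2973, V(4,1)=141.3833, V(4,2)=85.4227, V(4,3)=40.2735, V(4,4)=322.6065
(3,0): S=30.7580. Δ = (V_up−V_dn)/(S_up−S_dn) = (141.3833−166.2973)/(44.9067−19.9927) = -1.0000. V = [p*·141.3833 + (1−p*)·166.2973]/1.3 = 112.5420. B = V − Δ·S = 143.3000.
(3,1): S=69.0872. Δ = (V_up−V_dn)/(S_up−S_dn) = (85.4227−141.3833)/(100.8673−44.9067) = -1.0000. V = [p*·85.4227 + (1−p*)·141.3833]/1.3 = 74.2128. B = V − Δ·S = 143.3000.
(3,2): S=155.1805. Δ = (V_up−V_dn)/(S_up−S_dn) = (40.2735−85.4227)/(226.5635−100.8673) = -0.3592. V = [p*·40.2735 + (1−p*)·85.4227]/1.3 = 37.8399. B = V − Δ·S = 93.5796.
(3,3): S=348.5592. Δ = (V_up−V_dn)/(S_up−S_dn) = (322.6065−40.2735)/(508.8965−226.5635) = 1.0000. V = [p*·322.6065 + (1−p*)·40.2735]/1.3 = 205.2592. B = V − Δ·S = -143.3000.
(2,0): S=47.3200. Δ = (V_up−V_dn)/(S_up−S_dn) = (74.2128−112.5420)/(69.0872−30.7580) = -1.0000. V = [p*·74.2128 + (1−p*)·112.5420]/1.3 = 62.9108. B = V − Δ·S = 110.2308.
(2,1): S=106.2880. Δ = (V_up−V_dn)/(S_up−S_dn) = (37.8399−74.2128)/(155.1805−69.0872) = -0.4225. V = [p*·37.8399 + (1−p*)·74.2128]/1.3 = 34.6344. B = V − Δ·S = 79.5392.
(2,2): S=238.7392. Δ = (V_up−V_dn)/(S_up−S_dn) = (205.2592−37.8399)/(348.5592−155.1805) = 0.8658. V = [p*·205.2592 + (1−p*)·37.8399]/1.3 = 132.4529. B = V − Δ·S = -74.2377.
(1,0): S=72.8000. Δ = (V_up−V_dn)/(S_up−S_dn) = (34.6344−62.9108)/(106.2880−47.3200) = -0.4795. V = [p*·34.6344 + (1−p*)·62.9108]/1.3 = 30.9383. B = V − Δ·S = 65.8475.
(1,1): S=163.5200. Δ = (V_up−V_dn)/(S_up−S_dn) = (132.4529−34.6344)/(238.7392−106.2880) = 0.7385. V = [p*·132.4529 + (1−p*)·34.6344]/1.3 = 87.0236. B = V − Δ·S = -33.7400.
(0,0): S=112.0000. Δ = (V_up−V_dn)/(S_up−S_dn) = (87.0236−30.9383)/(163.5200−72.8000) = 0.6182. V = [p*·87.0236 + (1−p*)·30.9383]/1.3 = 58.4193. B = V − Δ·S = -10.8218.
Each (Δ,B) replicates both successor values, so the strategy is self-financing and V0 is arbitrage-free.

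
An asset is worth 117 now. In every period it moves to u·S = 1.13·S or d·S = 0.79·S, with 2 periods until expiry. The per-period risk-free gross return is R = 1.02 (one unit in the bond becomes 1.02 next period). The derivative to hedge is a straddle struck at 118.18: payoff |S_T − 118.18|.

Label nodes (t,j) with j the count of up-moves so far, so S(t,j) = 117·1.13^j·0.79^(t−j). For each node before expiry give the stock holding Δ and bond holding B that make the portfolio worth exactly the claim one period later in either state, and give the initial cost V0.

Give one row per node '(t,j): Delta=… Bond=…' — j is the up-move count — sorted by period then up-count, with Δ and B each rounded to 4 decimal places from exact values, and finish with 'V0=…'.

(0,0): Delta=0.0409 Bond=19.2670
(1,0): Delta=-1.0000 Bond=115.8627
(1,1): Delta=0.3889 Bond=-26.3614
V0=24.0523

Risk-neutral probability p* = (R−d)/(u−d) = (1.02−0.79)/(1.13−0.79) = 0.6765.
Terminal values V(2,·): V(2,0)=45.1603, V(2,1)=13.7341, V(2,2)=31.2173
Node (1,0) S=92.4300: V=(p*·13.7341+(1−p*)·45.1603)/1.02=23.4327; Δ=(13.7341−45.1603)/(104.4459−73.0197)=-1.0000; B=V−Δ·S=115.8627
Node (1,1) S=132.2100: V=(p*·31.2173+(1−p*)·13.7341)/1.02=25.0598; Δ=(31.2173−13.7341)/(149.3973−104.4459)=0.3889; B=V−Δ·S=-26.3614
Node (0,0) S=117.0000: V=(p*·25.0598+(1−p*)·23.4327)/1.02=24.0523; Δ=(25.0598−23.4327)/(132.2100−92.4300)=0.0409; B=V−Δ·S=19.2670
The time-0 hedge costs 24.0523, which is the no-arbitrage price.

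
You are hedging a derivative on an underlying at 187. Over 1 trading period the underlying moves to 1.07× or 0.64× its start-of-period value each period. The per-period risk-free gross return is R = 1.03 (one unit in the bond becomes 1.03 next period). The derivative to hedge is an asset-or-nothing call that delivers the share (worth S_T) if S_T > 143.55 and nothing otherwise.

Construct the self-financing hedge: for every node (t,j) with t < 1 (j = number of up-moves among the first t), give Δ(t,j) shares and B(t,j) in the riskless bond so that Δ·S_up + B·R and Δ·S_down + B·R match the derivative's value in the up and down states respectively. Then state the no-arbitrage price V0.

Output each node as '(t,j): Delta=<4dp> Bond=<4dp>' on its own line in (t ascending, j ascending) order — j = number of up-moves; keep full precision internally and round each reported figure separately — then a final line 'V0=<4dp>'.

Under the risk-neutral measure, an up-move has probability p* = (R−d)/(u−d) = 0.9070 and values discount at R = 1.03.
Payoff layer (t=1): V(1,0)=0.0000, V(1,1)=200.0900
(0,0): S=187.0000. Δ = (V_up−V_dn)/(S_up−S_dn) = (200.0900−0.0000)/(200.0900−119.6800) = 2.4884. V = [p*·200.0900 + (1−p*)·0.0000]/1.03 = 176.1912. B = V − Δ·S = -289.1343.
Root portfolio cost Δ·187+B reproduces V0=176.1912.

(0,0): Delta=2.4884 Bond=-289.1343
V0=176.1912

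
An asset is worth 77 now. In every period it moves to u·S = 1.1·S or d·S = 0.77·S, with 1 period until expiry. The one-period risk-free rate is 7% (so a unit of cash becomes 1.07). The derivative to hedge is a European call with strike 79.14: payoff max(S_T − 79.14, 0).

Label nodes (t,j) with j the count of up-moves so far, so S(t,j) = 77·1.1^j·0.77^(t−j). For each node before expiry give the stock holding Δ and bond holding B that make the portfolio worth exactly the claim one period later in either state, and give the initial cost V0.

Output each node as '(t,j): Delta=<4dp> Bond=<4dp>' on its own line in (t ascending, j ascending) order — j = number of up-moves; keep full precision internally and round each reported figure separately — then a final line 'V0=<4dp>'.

Under the risk-neutral measure, an up-move has probability p* = (R−d)/(u−d) = 0.9091 and values discount at R = 1.07.
Payoff layer (t=1): V(1,0)=0.0000, V(1,1)=5.5600
  t=0,j=0: stock 77.0000 → up 84.7000 (V=5.5600), down 59.2900 (V=0.0000). Price 4.7239; hedge Δ=0.2188, bond B=-12.1246.
Each (Δ,B) replicates both successor values, so the strategy is self-financing and V0 is arbitrage-free.

(0,0): Delta=0.2188 Bond=-12.1246
V0=4.7239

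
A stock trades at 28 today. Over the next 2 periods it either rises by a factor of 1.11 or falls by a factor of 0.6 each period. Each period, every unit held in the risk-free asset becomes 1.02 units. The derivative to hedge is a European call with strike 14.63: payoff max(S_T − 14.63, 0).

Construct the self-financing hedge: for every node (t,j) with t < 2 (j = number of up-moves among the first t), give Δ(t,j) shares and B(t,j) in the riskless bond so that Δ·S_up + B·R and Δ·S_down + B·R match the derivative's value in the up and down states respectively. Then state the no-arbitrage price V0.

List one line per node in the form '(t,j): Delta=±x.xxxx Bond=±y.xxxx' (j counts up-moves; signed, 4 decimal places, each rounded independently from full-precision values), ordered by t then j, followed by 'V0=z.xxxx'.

Risk-neutral probability p* = (R−d)/(u−d) = (1.02−0.6)/(1.11−0.6) = 0.8235.
Terminal values V(2,·): V(2,0)=0.0000, V(2,1)=4.0180, V(2,2)=19.8688
Node (1,0) S=16.8000: V=(p*·4.0180+(1−p*)·0.0000)/1.02=3.2441; Δ=(4.0180−0.0000)/(18.6480−10.0800)=0.4690; B=V−Δ·S=-4.6344
Node (1,1) S=31.0800: V=(p*·19.8688+(1−p*)·4.0180)/1.02=16.7369; Δ=(19.8688−4.0180)/(34.4988−18.6480)=1.0000; B=V−Δ·S=-14.3431
Node (0,0) S=28.0000: V=(p*·16.7369+(1−p*)·3.2441)/1.02=14.0743; Δ=(16.7369−3.2441)/(31.0800−16.8000)=0.9449; B=V−Δ·S=-12.3822
Root portfolio cost Δ·28+B reproduces V0=14.0743.

(0,0): Delta=0.9449 Bond=-12.3822
(1,0): Delta=0.4690 Bond=-4.6344
(1,1): Delta=1.0000 Bond=-14.3431
V0=14.0743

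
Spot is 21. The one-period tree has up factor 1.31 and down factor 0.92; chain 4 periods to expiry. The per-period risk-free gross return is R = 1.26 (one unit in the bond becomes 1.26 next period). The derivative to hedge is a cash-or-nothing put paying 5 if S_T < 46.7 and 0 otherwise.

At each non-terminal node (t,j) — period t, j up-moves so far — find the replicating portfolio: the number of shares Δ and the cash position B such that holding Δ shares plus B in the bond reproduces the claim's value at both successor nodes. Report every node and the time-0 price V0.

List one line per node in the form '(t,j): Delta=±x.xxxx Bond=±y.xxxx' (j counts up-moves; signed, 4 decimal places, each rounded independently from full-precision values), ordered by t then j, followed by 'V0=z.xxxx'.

No-arbitrage ⇒ martingale measure with p* = (R−d)/(u−d) = 0.8718.
At expiry t=4: V(4,0)=5.0000, V(4,1)=5.0000, V(4,2)=5.0000, V(4,3)=5.0000, V(4,4)=0.0000
(3,0): S=16.3524. Δ = (V_up−V_dn)/(S_up−S_dn) = (5.0000−5.0000)/(21.4217−15.0443) = 0.0000. V = [p*·5.0000 + (1−p*)·5.0000]/1.26 = 3.9683. B = V − Δ·S = 3.9683.
(3,1): S=23.2845. Δ = (V_up−V_dn)/(S_up−S_dn) = (5.0000−5.0000)/(30.5026−21.4217) = 0.0000. V = [p*·5.0000 + (1−p*)·5.0000]/1.26 = 3.9683. B = V − Δ·S = 3.9683.
(3,2): S=33.1551. Δ = (V_up−V_dn)/(S_up−S_dn) = (5.0000−5.0000)/(43.4331−30.5026) = 0.0000. V = [p*·5.0000 + (1−p*)·5.0000]/1.26 = 3.9683. B = V − Δ·S = 3.9683.
(3,3): S=47.2099. Δ = (V_up−V_dn)/(S_up−S_dn) = (0.0000−5.0000)/(61.8450−43.4331) = -0.2716. V = [p*·0.0000 + (1−p*)·5.0000]/1.26 = 0.5088. B = V − Δ·S = 13.3293.
(2,0): S=17.7744. Δ = (V_up−V_dn)/(S_up−S_dn) = (3.9683−3.9683)/(23.2845−16.3524) = 0.0000. V = [p*·3.9683 + (1−p*)·3.9683]/1.26 = 3.1494. B = V − Δ·S = 3.1494.
(2,1): S=25.3092. Δ = (V_up−V_dn)/(S_up−S_dn) = (3.9683−3.9683)/(33.1551−23.2845) = 0.0000. V = [p*·3.9683 + (1−p*)·3.9683]/1.26 = 3.1494. B = V − Δ·S = 3.1494.
(2,2): S=36.0381. Δ = (V_up−V_dn)/(S_up−S_dn) = (0.5088−3.9683)/(47.2099−33.1551) = -0.2461. V = [p*·0.5088 + (1−p*)·3.9683]/1.26 = 0.7558. B = V − Δ·S = 9.6263.
(1,0): S=19.3200. Δ = (V_up−V_dn)/(S_up−S_dn) = (3.1494−3.1494)/(25.3092−17.7744) = 0.0000. V = [p*·3.1494 + (1−p*)·3.1494]/1.26 = 2.4995. B = V − Δ·S = 2.4995.
(1,1): S=27.5100. Δ = (V_up−V_dn)/(S_up−S_dn) = (0.7558−3.1494)/(36.0381−25.3092) = -0.2231. V = [p*·0.7558 + (1−p*)·3.1494]/1.26 = 0.8434. B = V − Δ·S = 6.9809.
(0,0): S=21.0000. Δ = (V_up−V_dn)/(S_up−S_dn) = (0.8434−2.4995)/(27.5100−19.3200) = -0.2022. V = [p*·0.8434 + (1−p*)·2.4995]/1.26 = 0.8379. B = V − Δ·S = 5.0844.
Root portfolio cost Δ·21+B reproduces V0=0.8379.

(0,0): Delta=-0.2022 Bond=5.0844
(1,0): Delta=0.0000 Bond=2.4995
(1,1): Delta=-0.2231 Bond=6.9809
(2,0): Delta=0.0000 Bond=3.1494
(2,1): Delta=0.0000 Bond=3.1494
(2,2): Delta=-0.2461 Bond=9.6263
(3,0): Delta=0.0000 Bond=3.9683
(3,1): Delta=0.0000 Bond=3.9683
(3,2): Delta=0.0000 Bond=3.9683
(3,3): Delta=-0.2716 Bond=13.3293
V0=0.8379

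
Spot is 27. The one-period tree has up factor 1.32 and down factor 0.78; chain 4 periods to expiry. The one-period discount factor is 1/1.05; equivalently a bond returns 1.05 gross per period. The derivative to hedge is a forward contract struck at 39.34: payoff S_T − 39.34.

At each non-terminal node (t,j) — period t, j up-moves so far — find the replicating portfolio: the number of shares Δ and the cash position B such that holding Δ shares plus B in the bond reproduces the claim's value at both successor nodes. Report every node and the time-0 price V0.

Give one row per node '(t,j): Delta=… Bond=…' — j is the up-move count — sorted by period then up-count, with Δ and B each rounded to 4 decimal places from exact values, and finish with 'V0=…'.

The replicating-portfolio and risk-neutral prices coincide; use p* = (1.05−0.78)/(1.32−0.78) = 0.5000 for the latter.
At expiry t=4: V(4,0)=-29.3459, V(4,1)=-22.4270, V(4,2)=-10.7179, V(4,3)=9.0973, V(4,4)=42.6309
Node (3,0) S=12.8129: V=(p*·-22.4270+(1−p*)·-29.3459)/1.05=-24.6538; Δ=(-22.4270−-29.3459)/(16.9130−9.9941)=1.0000; B=V−Δ·S=-37.4667
Node (3,1) S=21.6834: V=(p*·-10.7179+(1−p*)·-22.4270)/1.05=-15.7833; Δ=(-10.7179−-22.4270)/(28.6221−16.9130)=1.0000; B=V−Δ·S=-37.4667
Node (3,2) S=36.6949: V=(p*·9.0973+(1−p*)·-10.7179)/1.05=-0.7717; Δ=(9.0973−-10.7179)/(48.4373−28.6221)=1.0000; B=V−Δ·S=-37.4667
Node (3,3) S=62.0991: V=(p*·42.6309+(1−p*)·9.0973)/1.05=24.6325; Δ=(42.6309−9.0973)/(81.9709−48.4373)=1.0000; B=V−Δ·S=-37.4667
Node (2,0) S=16.4268: V=(p*·-15.7833+(1−p*)·-24.6538)/1.05=-19.2557; Δ=(-15.7833−-24.6538)/(21.6834−12.8129)=1.0000; B=V−Δ·S=-35.6825
Node (2,1) S=27.7992: V=(p*·-0.7717+(1−p*)·-15.7833)/1.05=-7.8833; Δ=(-0.7717−-15.7833)/(36.6949−21.6834)=1.0000; B=V−Δ·S=-35.6825
Node (2,2) S=47.0448: V=(p*·24.6325+(1−p*)·-0.7717)/1.05=11.3623; Δ=(24.6325−-0.7717)/(62.0991−36.6949)=1.0000; B=V−Δ·S=-35.6825
Node (1,0) S=21.0600: V=(p*·-7.8833+(1−p*)·-19.2557)/1.05=-12.9234; Δ=(-7.8833−-19.2557)/(27.7992−16.4268)=1.0000; B=V−Δ·S=-33.9834
Node (1,1) S=35.6400: V=(p*·11.3623+(1−p*)·-7.8833)/1.05=1.6566; Δ=(11.3623−-7.8833)/(47.0448−27.7992)=1.0000; B=V−Δ·S=-33.9834
Node (0,0) S=27.0000: V=(p*·1.6566+(1−p*)·-12.9234)/1.05=-5.3651; Δ=(1.6566−-12.9234)/(35.6400−21.0600)=1.0000; B=V−Δ·S=-32.3651
Root portfolio cost Δ·27+B reproduces V0=-5.3651.

(0,0): Delta=1.0000 Bond=-32.3651
(1,0): Delta=1.0000 Bond=-33.9834
(1,1): Delta=1.0000 Bond=-33.9834
(2,0): Delta=1.0000 Bond=-35.6825
(2,1): Delta=1.0000 Bond=-35.6825
(2,2): Delta=1.0000 Bond=-35.6825
(3,0): Delta=1.0000 Bond=-37.4667
(3,1): Delta=1.0000 Bond=-37.4667
(3,2): Delta=1.0000 Bond=-37.4667
(3,3): Delta=1.0000 Bond=-37.4667
V0=-5.3651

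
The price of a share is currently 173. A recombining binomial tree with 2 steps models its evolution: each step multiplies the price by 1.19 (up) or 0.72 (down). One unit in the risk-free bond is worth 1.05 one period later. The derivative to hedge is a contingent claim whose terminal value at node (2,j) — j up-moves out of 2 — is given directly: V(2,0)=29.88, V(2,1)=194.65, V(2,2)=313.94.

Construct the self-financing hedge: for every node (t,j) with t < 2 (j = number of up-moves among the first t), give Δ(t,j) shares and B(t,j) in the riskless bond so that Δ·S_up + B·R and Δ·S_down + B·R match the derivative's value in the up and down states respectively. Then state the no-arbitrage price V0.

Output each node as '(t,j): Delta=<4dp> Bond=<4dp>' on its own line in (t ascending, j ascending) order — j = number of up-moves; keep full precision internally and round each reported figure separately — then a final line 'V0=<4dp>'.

(0,0): Delta=1.5559 Bond=-52.5404
(1,0): Delta=2.8145 Bond=-211.9368
(1,1): Delta=1.2329 Bond=11.3408
V0=216.6334

Risk-neutral probability p* = (R−d)/(u−d) = (1.05−0.72)/(1.19−0.72) = 0.7021.
Terminal values V(2,·): V(2,0)=29.8800, V(2,1)=194.6500, V(2,2)=313.9400
Node (1,0) S=124.5600: V=(p*·194.6500+(1−p*)·29.8800)/1.05=138.6377; Δ=(194.6500−29.8800)/(148.2264−89.6832)=2.8145; B=V−Δ·S=-211.9368
Node (1,1) S=205.8700: V=(p*·313.9400+(1−p*)·194.6500)/1.05=265.1493; Δ=(313.9400−194.6500)/(244.9853−148.2264)=1.2329; B=V−Δ·S=11.3408
Node (0,0) S=173.0000: V=(p*·265.1493+(1−p*)·138.6377)/1.05=216.6334; Δ=(265.1493−138.6377)/(205.8700−124.5600)=1.5559; B=V−Δ·S=-52.5404
Check: Δ(0,0)·S0 + B(0,0) = 216.6334 = V0.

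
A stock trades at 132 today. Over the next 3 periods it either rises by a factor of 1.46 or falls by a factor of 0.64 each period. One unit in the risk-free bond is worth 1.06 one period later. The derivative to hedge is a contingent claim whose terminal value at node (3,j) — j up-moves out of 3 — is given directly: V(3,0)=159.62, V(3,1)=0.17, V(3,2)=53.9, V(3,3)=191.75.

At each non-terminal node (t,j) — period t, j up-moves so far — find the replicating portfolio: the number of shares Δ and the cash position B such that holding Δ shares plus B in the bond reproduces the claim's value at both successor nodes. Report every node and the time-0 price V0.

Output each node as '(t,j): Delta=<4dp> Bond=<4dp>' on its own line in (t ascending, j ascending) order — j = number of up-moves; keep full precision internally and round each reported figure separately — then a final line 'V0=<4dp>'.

(0,0): Delta=0.2061 Bond=27.4048
(1,0): Delta=-0.6845 Bond=104.2880
(1,1): Delta=0.5780 Bond=-42.6071
(2,0): Delta=-3.5965 Bond=267.9894
(2,1): Delta=0.5312 Bond=-39.4015
(2,2): Delta=0.5975 Bond=-50.6512
V0=54.6163

No-arbitrage ⇒ martingale measure with p* = (R−d)/(u−d) = 0.5122.
Payoff layer (t=3): V(3,0)=159.6200, V(3,1)=0.1700, V(3,2)=53.9000, V(3,3)=191.7500
(2,0): S=54.0672. Δ = (V_up−V_dn)/(S_up−S_dn) = (0.1700−159.6200)/(78.9381−34.6030) = -3.5965. V = [p*·0.1700 + (1−p*)·159.6200]/1.06 = 73.5382. B = V − Δ·S = 267.9894.
(2,1): S=123.3408. Δ = (V_up−V_dn)/(S_up−S_dn) = (53.9000−0.1700)/(180.0776−78.9381) = 0.5312. V = [p*·53.9000 + (1−p*)·0.1700]/1.06 = 26.1229. B = V − Δ·S = -39.4015.
(2,2): S=281.3712. Δ = (V_up−V_dn)/(S_up−S_dn) = (191.7500−53.9000)/(410.8020−180.0776) = 0.5975. V = [p*·191.7500 + (1−p*)·53.9000]/1.06 = 117.4586. B = V − Δ·S = -50.6512.
(1,0): S=84.4800. Δ = (V_up−V_dn)/(S_up−S_dn) = (26.1229−73.5382)/(123.3408−54.0672) = -0.6845. V = [p*·26.1229 + (1−p*)·73.5382]/1.06 = 46.4644. B = V − Δ·S = 104.2880.
(1,1): S=192.7200. Δ = (V_up−V_dn)/(S_up−S_dn) = (117.4586−26.1229)/(281.3712−123.3408) = 0.5780. V = [p*·117.4586 + (1−p*)·26.1229]/1.06 = 68.7779. B = V − Δ·S = -42.6071.
(0,0): S=132.0000. Δ = (V_up−V_dn)/(S_up−S_dn) = (68.7779−46.4644)/(192.7200−84.4800) = 0.2061. V = [p*·68.7779 + (1−p*)·46.4644]/1.06 = 54.6163. B = V − Δ·S = 27.4048.
Each (Δ,B) replicates both successor values, so the strategy is self-financing and V0 is arbitrage-free.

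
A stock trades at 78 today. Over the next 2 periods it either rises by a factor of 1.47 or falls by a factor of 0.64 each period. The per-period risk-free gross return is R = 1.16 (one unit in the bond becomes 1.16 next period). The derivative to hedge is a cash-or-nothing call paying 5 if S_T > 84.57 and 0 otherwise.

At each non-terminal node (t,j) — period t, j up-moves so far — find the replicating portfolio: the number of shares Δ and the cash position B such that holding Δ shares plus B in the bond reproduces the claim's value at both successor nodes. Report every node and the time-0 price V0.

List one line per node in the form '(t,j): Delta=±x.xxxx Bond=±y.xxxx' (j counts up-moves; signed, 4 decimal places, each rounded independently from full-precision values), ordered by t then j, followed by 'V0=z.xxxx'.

(0,0): Delta=0.0417 Bond=-1.7951
(1,0): Delta=0.0000 Bond=0.0000
(1,1): Delta=0.0525 Bond=-3.3236
V0=1.4585

No-arbitrage ⇒ martingale measure with p* = (R−d)/(u−d) = 0.6265.
Payoff layer (t=2): V(2,0)=0.0000, V(2,1)=0.0000, V(2,2)=5.0000
  t=1,j=0: stock 49.9200 → up 73.3824 (V=0.0000), down 31.9488 (V=0.0000). Price 0.0000; hedge Δ=0.0000, bond B=0.0000.
  t=1,j=1: stock 114.6600 → up 168.5502 (V=5.0000), down 73.3824 (V=0.0000). Price 2.7005; hedge Δ=0.0525, bond B=-3.3236.
  t=0,j=0: stock 78.0000 → up 114.6600 (V=2.7005), down 49.9200 (V=0.0000). Price 1.4585; hedge Δ=0.0417, bond B=-1.7951.
Self-financing check: at every node Δ·S+B equals the discounted successor values.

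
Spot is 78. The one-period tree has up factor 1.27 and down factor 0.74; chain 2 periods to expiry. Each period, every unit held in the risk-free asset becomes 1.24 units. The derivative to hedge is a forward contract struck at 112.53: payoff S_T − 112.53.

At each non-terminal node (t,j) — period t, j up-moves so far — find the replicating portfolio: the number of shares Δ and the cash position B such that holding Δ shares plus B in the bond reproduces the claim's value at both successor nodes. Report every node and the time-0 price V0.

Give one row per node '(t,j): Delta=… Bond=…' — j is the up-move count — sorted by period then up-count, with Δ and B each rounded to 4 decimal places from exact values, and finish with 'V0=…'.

(0,0): Delta=1.0000 Bond=-73.1855
(1,0): Delta=1.0000 Bond=-90.7500
(1,1): Delta=1.0000 Bond=-90.7500
V0=4.8145

Under the risk-neutral measure, an up-move has probability p* = (R−d)/(u−d) = 0.9434 and values discount at R = 1.24.
Terminal payoffs: V(2,0)=-69.8172, V(2,1)=-39.2256, V(2,2)=13.2762
(1,0): S=57.7200. Δ = (V_up−V_dn)/(S_up−S_dn) = (-39.2256−-69.8172)/(73.3044−42.7128) = 1.0000. V = [p*·-39.2256 + (1−p*)·-69.8172]/1.24 = -33.0300. B = V − Δ·S = -90.7500.
(1,1): S=99.0600. Δ = (V_up−V_dn)/(S_up−S_dn) = (13.2762−-39.2256)/(125.8062−73.3044) = 1.0000. V = [p*·13.2762 + (1−p*)·-39.2256]/1.24 = 8.3100. B = V − Δ·S = -90.7500.
(0,0): S=78.0000. Δ = (V_up−V_dn)/(S_up−S_dn) = (8.3100−-33.0300)/(99.0600−57.7200) = 1.0000. V = [p*·8.3100 + (1−p*)·-33.0300]/1.24 = 4.8145. B = V − Δ·S = -73.1855.
The time-0 hedge costs 4.8145, which is the no-arbitrage price.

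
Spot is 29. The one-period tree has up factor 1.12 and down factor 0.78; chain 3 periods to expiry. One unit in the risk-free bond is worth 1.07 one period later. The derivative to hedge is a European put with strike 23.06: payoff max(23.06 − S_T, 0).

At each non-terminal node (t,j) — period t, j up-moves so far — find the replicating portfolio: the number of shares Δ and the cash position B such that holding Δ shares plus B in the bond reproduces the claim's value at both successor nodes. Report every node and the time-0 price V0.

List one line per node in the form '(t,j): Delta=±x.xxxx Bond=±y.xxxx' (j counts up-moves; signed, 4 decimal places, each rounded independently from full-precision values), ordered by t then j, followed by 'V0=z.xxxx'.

Under the risk-neutral measure, an up-move has probability p* = (R−d)/(u−d) = 0.8529 and values discount at R = 1.07.
Terminal values V(3,·): V(3,0)=9.2980, V(3,1)=3.2992, V(3,2)=0.0000, V(3,3)=0.0000
Node (2,0) S=17.6436: V=(p*·3.2992+(1−p*)·9.2980)/1.07=3.9078; Δ=(3.2992−9.2980)/(19.7608−13.7620)=-1.0000; B=V−Δ·S=21.5514
Node (2,1) S=25.3344: V=(p*·0.0000+(1−p*)·3.2992)/1.07=0.4534; Δ=(0.0000−3.2992)/(28.3745−19.7608)=-0.3830; B=V−Δ·S=10.1569
Node (2,2) S=36.3776: V=(p*·0.0000+(1−p*)·0.0000)/1.07=0.0000; Δ=(0.0000−0.0000)/(40.7429−28.3745)=0.0000; B=V−Δ·S=0.0000
Node (1,0) S=22.6200: V=(p*·0.4534+(1−p*)·3.9078)/1.07=0.8985; Δ=(0.4534−3.9078)/(25.3344−17.6436)=-0.4492; B=V−Δ·S=11.0584
Node (1,1) S=32.4800: V=(p*·0.0000+(1−p*)·0.4534)/1.07=0.0623; Δ=(0.0000−0.4534)/(36.3776−25.3344)=-0.0411; B=V−Δ·S=1.3959
Node (0,0) S=29.0000: V=(p*·0.0623+(1−p*)·0.8985)/1.07=0.1732; Δ=(0.0623−0.8985)/(32.4800−22.6200)=-0.0848; B=V−Δ·S=2.6326
Each (Δ,B) replicates both successor values, so the strategy is self-financing and V0 is arbitrage-free.

(0,0): Delta=-0.0848 Bond=2.6326
(1,0): Delta=-0.4492 Bond=11.0584
(1,1): Delta=-0.0411 Bond=1.3959
(2,0): Delta=-1.0000 Bond=21.5514
(2,1): Delta=-0.3830 Bond=10.1569
(2,2): Delta=0.0000 Bond=0.0000
V0=0.1732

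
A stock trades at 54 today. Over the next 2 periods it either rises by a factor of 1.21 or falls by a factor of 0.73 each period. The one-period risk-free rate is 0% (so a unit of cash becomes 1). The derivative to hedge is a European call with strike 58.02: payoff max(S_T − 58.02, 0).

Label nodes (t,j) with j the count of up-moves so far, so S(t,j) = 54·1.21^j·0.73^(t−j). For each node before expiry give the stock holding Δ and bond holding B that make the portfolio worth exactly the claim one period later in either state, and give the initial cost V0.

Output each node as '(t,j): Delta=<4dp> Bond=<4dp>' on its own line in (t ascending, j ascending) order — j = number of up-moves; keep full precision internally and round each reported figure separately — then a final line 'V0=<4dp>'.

No-arbitrage ⇒ martingale measure with p* = (R−d)/(u−d) = 0.5625.
Terminal payoffs: V(2,0)=0.0000, V(2,1)=0.0000, V(2,2)=21.0414
Node (1,0) S=39.4200: V=(p*·0.0000+(1−p*)·0.0000)/1=0.0000; Δ=(0.0000−0.0000)/(47.6982−28.7766)=0.0000; B=V−Δ·S=0.0000
Node (1,1) S=65.3400: V=(p*·21.0414+(1−p*)·0.0000)/1=11.8358; Δ=(21.0414−0.0000)/(79.0614−47.6982)=0.6709; B=V−Δ·S=-32.0005
Node (0,0) S=54.0000: V=(p*·11.8358+(1−p*)·0.0000)/1=6.6576; Δ=(11.8358−0.0000)/(65.3400−39.4200)=0.4566; B=V−Δ·S=-18.0003
Each (Δ,B) replicates both successor values, so the strategy is self-financing and V0 is arbitrage-free.

(0,0): Delta=0.4566 Bond=-18.0003
(1,0): Delta=0.0000 Bond=0.0000
(1,1): Delta=0.6709 Bond=-32.0005
V0=6.6576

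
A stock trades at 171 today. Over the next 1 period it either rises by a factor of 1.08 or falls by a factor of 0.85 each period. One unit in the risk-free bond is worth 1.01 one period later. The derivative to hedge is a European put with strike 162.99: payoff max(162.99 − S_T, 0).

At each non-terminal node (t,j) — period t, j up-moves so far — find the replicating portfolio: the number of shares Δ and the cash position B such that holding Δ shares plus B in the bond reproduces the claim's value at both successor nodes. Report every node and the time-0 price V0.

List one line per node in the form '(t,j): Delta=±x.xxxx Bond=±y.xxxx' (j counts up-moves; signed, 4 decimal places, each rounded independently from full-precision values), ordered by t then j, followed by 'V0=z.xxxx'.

(0,0): Delta=-0.4485 Bond=82.0112
V0=5.3155

The replicating-portfolio and risk-neutral prices coincide; use p* = (1.01−0.85)/(1.08−0.85) = 0.6957 for the latter.
Payoff layer (t=1): V(1,0)=17.6400, V(1,1)=0.0000
(0,0): S=171.0000. Δ = (V_up−V_dn)/(S_up−S_dn) = (0.0000−17.6400)/(184.6800−145.3500) = -0.4485. V = [p*·0.0000 + (1−p*)·17.6400]/1.01 = 5.3155. B = V − Δ·S = 82.0112.
Check: Δ(0,0)·S0 + B(0,0) = 5.3155 = V0.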